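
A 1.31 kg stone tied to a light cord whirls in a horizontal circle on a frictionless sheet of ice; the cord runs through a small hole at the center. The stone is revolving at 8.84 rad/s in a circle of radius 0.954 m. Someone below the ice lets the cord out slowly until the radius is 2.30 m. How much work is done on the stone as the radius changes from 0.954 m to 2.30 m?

No torque about the axis ⇒ m r₁² ω₁ = m r₂² ω₂.
ω₂ = ω₁ (r₁/r₂)² = (8.84)(0.954/2.30)² = 1.521 rad/s.
W = ΔKE = ½m(v₂² − v₁²) = -38.57 J.

W ≈ -38.6 J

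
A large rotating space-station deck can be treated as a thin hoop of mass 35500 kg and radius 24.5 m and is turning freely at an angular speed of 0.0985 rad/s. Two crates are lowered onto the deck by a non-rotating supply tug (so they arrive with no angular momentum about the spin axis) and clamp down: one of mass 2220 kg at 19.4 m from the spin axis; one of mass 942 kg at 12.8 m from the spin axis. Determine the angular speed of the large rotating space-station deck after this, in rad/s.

The added mass arrives with no angular momentum about the spin axis, and any external torque about the spin axis is negligible, so the system's angular momentum is conserved.
I_p = (35500)(24.5)² = 2.131e+07 kg·m².
Added inertia Σmr² = (2220)(19.4)² + (942)(12.8)² = 9.899e+05 kg·m²; I_f = 2.131e+07 + 9.899e+05 = 2.230e+07 kg·m².
ω_f = I_p ω_i / I_f = (2.131e+07)(0.0985) / 2.230e+07 = 0.09413 rad/s.

ω_f ≈ 0.0941 rad/s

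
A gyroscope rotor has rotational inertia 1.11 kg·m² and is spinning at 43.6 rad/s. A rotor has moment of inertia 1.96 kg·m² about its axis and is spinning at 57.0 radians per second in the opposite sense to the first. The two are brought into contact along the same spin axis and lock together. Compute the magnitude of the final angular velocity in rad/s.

No external torque acts about the common axis, so total angular momentum is conserved.
Taking A's sense as positive: L = (1.110)(43.6) − (1.960)(57.0) = -63.32 kg·m²·rad/s.
Combined I = 1.110 + 1.960 = 3.070 kg·m².
ω_f = L / I = -63.32 / 3.070 = -20.63 rad/s.

|ω_f| ≈ 20.6 rad/s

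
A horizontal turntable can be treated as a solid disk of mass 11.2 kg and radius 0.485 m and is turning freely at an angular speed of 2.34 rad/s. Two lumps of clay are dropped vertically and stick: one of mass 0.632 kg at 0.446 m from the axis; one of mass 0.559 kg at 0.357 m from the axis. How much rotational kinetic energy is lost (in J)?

energy lost ≈ 0.469 J

No external torque acts about the axis; L_before = L_after.
I_p = ½(11.2)(0.485)² = 1.317 kg·m².
Added inertia Σmr² = (0.632)(0.446)² + (0.559)(0.357)² = 0.1970 kg·m²; I_f = 1.317 + 0.1970 = 1.514 kg·m².
ω_f = I_p ω_i / I_f = (1.317)(2.34) / 1.514 = 2.036 rad/s.
KE_i = ½(1.317)(2.340 rad/s)² = 3.606 J; KE_f = ½(1.514)(2.036)² = 3.137 J.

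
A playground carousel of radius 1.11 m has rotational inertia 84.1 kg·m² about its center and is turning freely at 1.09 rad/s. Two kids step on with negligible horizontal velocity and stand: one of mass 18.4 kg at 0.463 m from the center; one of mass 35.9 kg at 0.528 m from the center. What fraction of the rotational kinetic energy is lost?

fraction ≈ 0.142

The added mass arrives with no angular momentum about the center, and any external torque about the center is negligible, so the system's angular momentum is conserved.
Added inertia Σmr² = (18.4)(0.463)² + (35.9)(0.528)² = 13.95 kg·m²; I_f = 84.10 + 13.95 = 98.05 kg·m².
ω_f = I_p ω_i / I_f = (84.10)(1.09) / 98.05 = 0.9349 rad/s.
KE_i = ½(84.10)(1.090 rad/s)² = 49.96 J; KE_f = ½(98.05)(0.9349)² = 42.85 J.
Fraction lost = 0.1423.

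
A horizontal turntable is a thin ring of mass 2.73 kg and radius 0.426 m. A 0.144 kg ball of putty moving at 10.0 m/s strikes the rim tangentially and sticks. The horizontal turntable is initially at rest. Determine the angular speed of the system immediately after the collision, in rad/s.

|ω_f| ≈ 1.18 rad/s

About the axle the impulsive forces during the collision are internal, so angular momentum about that axis is conserved.
I_p = (2.73)(0.426)² = 0.4954 kg·m². Taking the sense of the ball of putty's angular momentum as positive, L_{ball} = m v R = (0.144)(10.0)(0.426) = 0.6134 kg·m²/s.
L_i = 0 + 0.6134 = 0.6134 kg·m²/s.
After sticking, I_f = I_p + m R² = 0.4954 + (0.144)(0.426)² = 0.5216 kg·m².
ω_f = L_i / I_f = 0.6134 / 0.5216 = 1.176 rad/s.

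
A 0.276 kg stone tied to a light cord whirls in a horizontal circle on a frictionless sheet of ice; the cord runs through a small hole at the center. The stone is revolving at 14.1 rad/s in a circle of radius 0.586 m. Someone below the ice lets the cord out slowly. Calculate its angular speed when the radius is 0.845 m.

ω₂ ≈ 6.78 rad/s

The constraining force is radial, so m r² ω about the center is conserved.
ω₂ = ω₁ (r₁/r₂)² = (14.1)(0.586/0.845)² = 6.781 rad/s.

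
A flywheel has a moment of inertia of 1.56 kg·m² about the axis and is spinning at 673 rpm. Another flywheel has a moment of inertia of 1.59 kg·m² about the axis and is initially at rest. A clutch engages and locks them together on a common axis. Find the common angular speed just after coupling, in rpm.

|ω_f| ≈ 333 rpm

The coupling torques are internal; angular momentum about the shared axis is conserved.
Taking A's sense as positive: L = (1.560)(673) = 1050 kg·m²·rpm.
Combined I = 1.560 + 1.590 = 3.150 kg·m².
ω_f = L / I = 1050 / 3.150 = 333.3 rpm.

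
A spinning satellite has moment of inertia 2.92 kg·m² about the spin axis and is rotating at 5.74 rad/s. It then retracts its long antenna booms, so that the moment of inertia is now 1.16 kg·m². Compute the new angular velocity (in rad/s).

With no external torque about the axis, L is conserved: I₁ω₁ = I₂ω₂.
ω₂ = I₁ω₁ / I₂ = (2.920)(5.74 rad/s) / (1.160) = 14.45 rad/s.

ω₂ ≈ 14.4 rad/s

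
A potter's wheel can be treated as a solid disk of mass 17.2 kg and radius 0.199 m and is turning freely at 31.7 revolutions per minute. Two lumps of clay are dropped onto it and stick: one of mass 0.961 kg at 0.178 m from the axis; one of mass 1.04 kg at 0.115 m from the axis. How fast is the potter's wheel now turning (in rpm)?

No external torque acts about the axis; L_before = L_after.
I_p = ½(17.2)(0.199)² = 0.3406 kg·m².
Added inertia Σmr² = (0.961)(0.178)² + (1.04)(0.115)² = 0.04420 kg·m²; I_f = 0.3406 + 0.04420 = 0.3848 kg·m².
ω_f = I_p ω_i / I_f = (0.3406)(31.7) / 0.3848 = 28.06 rpm.

ω_f ≈ 28.1 rpm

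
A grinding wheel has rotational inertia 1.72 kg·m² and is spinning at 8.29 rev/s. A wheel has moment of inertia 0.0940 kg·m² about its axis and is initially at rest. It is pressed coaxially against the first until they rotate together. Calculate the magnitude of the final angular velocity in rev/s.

|ω_f| ≈ 7.86 rev/s

The coupling torques are internal; angular momentum about the shared axis is conserved.
Taking A's sense as positive: L = (1.720)(8.29) = 14.26 kg·m²·rev/s.
Combined I = 1.720 + 0.09400 = 1.814 kg·m².
ω_f = L / I = 14.26 / 1.814 = 7.860 rev/s.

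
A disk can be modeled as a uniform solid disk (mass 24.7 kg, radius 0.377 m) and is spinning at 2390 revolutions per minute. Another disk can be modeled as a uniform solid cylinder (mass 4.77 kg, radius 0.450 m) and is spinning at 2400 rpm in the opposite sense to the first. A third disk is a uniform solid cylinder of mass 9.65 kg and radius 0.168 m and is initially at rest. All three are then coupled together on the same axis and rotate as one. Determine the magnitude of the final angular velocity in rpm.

|ω_f| ≈ 1280 rpm

The coupling torques are internal; angular momentum about the shared axis is conserved.
Moments of inertia: I_A = ½(24.7)(0.377)² = 1.755 kg·m²; I_B = ½(4.77)(0.450)² = 0.4830 kg·m²; I_C = ½(9.65)(0.168)² = 0.1362 kg·m².
Taking A's sense as positive: L = (1.755)(2390) − (0.4830)(2400) = 3036 kg·m²·rpm.
Combined I = 1.755 + 0.4830 + 0.1362 = 2.374 kg·m².
ω_f = L / I = 3036 / 2.374 = 1279 rpm.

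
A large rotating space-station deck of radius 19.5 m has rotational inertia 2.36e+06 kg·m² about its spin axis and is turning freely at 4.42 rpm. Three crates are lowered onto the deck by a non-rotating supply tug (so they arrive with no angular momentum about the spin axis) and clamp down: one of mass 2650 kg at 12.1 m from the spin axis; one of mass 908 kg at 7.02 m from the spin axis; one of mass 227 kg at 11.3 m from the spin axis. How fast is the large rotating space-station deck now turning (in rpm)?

ω_f ≈ 3.70 rpm

No external torque acts about the spin axis; L_before = L_after.
Added inertia Σmr² = (2650)(12.1)² + (908)(7.02)² + (227)(11.3)² = 4.617e+05 kg·m²; I_f = 2.360e+06 + 4.617e+05 = 2.822e+06 kg·m².
ω_f = I_p ω_i / I_f = (2.360e+06)(4.42) / 2.822e+06 = 3.697 rpm.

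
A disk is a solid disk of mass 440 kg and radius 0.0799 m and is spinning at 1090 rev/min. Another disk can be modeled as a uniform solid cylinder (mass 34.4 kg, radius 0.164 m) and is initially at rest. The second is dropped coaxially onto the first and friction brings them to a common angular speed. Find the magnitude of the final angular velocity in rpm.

No external torque acts about the common axis, so total angular momentum is conserved.
Moments of inertia: I_A = ½(440)(0.0799)² = 1.404 kg·m²; I_B = ½(34.4)(0.164)² = 0.4626 kg·m².
Taking A's sense as positive: L = (1.404)(1090) = 1531 kg·m²·rpm.
Combined I = 1.404 + 0.4626 = 1.867 kg·m².
ω_f = L / I = 1531 / 1.867 = 819.9 rpm.

|ω_f| ≈ 820 rpm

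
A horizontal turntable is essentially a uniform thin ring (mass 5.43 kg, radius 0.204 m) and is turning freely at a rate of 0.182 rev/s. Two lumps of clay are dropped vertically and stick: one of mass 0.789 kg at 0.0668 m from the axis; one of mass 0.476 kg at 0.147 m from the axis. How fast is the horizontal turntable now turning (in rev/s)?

ω_f ≈ 0.172 rev/s

The added mass arrives with no angular momentum about the axis, and any external torque about the axis is negligible, so the system's angular momentum is conserved.
I_p = (5.43)(0.204)² = 0.2260 kg·m².
Added inertia Σmr² = (0.789)(0.0668)² + (0.476)(0.147)² = 0.01381 kg·m²; I_f = 0.2260 + 0.01381 = 0.2398 kg·m².
ω_f = I_p ω_i / I_f = (0.2260)(0.182) / 0.2398 = 0.1715 rev/s.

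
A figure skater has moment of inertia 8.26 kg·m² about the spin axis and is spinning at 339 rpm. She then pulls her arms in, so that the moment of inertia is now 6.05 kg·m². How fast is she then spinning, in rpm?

No external torque acts about the spin axis, so angular momentum is conserved.
ω₂ = I₁ω₁ / I₂ = (8.260)(339 rpm) / (6.050) = 462.8 rpm.

ω₂ ≈ 463 rpm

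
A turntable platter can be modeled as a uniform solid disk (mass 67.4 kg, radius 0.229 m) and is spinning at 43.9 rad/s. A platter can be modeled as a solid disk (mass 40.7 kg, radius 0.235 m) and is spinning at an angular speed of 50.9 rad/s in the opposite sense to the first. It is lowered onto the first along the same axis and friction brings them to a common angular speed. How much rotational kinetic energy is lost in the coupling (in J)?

The coupling torques are internal; angular momentum about the shared axis is conserved.
Moments of inertia: I_A = ½(67.4)(0.229)² = 1.767 kg·m²; I_B = ½(40.7)(0.235)² = 1.124 kg·m².
Taking A's sense as positive: L = (1.767)(43.9) − (1.124)(50.9) = 20.38 kg·m²·rad/s.
Combined I = 1.767 + 1.124 = 2.891 kg·m².
ω_f = L / I = 20.38 / 2.891 = 7.049 rad/s.
KE_i = ½ΣIω² = 3159 J; KE_f = ½(2.891)(7.049)² = 71.83 J.

ΔKE lost ≈ 3090 J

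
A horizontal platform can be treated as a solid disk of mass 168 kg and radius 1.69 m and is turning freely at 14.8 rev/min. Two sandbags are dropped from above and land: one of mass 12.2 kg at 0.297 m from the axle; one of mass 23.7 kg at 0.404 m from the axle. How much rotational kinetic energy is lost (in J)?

No external torque acts about the axle; L_before = L_after.
I_p = ½(168)(1.69)² = 239.9 kg·m².
Added inertia Σmr² = (12.2)(0.297)² + (23.7)(0.404)² = 4.944 kg·m²; I_f = 239.9 + 4.944 = 244.9 kg·m².
ω_f = I_p ω_i / I_f = (239.9)(14.8) / 244.9 = 14.50 rpm.
KE_i = ½(239.9)(1.550 rad/s)² = 288.1 J; KE_f = ½(244.9)(1.519)² = 282.3 J.

energy lost ≈ 5.82 J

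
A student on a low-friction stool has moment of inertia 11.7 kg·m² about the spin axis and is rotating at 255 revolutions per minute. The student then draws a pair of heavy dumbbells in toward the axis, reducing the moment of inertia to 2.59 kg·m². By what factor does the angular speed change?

With no external torque about the axis, L is conserved: I₁ω₁ = I₂ω₂.
ω₂/ω₁ = I₁/I₂ = 11.70 / 2.590 = 4.517.

ω₂/ω₁ ≈ 4.52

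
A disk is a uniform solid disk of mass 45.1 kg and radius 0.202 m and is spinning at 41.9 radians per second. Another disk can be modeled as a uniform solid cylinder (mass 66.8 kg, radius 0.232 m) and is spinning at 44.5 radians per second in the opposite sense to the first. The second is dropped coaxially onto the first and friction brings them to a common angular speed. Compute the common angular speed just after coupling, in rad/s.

|ω_f| ≈ 15.2 rad/s

No external torque acts about the common axis, so total angular momentum is conserved.
Moments of inertia: I_A = ½(45.1)(0.202)² = 0.9201 kg·m²; I_B = ½(66.8)(0.232)² = 1.798 kg·m².
Taking A's sense as positive: L = (0.9201)(41.9) − (1.798)(44.5) = -41.45 kg·m²·rad/s.
Combined I = 0.9201 + 1.798 = 2.718 kg·m².
ω_f = L / I = -41.45 / 2.718 = -15.25 rad/s.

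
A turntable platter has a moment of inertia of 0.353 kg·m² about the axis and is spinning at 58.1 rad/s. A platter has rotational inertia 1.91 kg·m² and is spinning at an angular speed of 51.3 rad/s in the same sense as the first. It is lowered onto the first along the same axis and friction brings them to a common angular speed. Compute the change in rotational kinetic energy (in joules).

No external torque acts about the common axis, so total angular momentum is conserved.
Taking A's sense as positive: L = (0.3530)(58.1) + (1.910)(51.3) = 118.5 kg·m²·rad/s.
Combined I = 0.3530 + 1.910 = 2.263 kg·m².
ω_f = L / I = 118.5 / 2.263 = 52.36 rad/s.
KE_i = ½ΣIω² = 3109 J; KE_f = ½(2.263)(52.36)² = 3102 J.

ΔKE ≈ -6.89 J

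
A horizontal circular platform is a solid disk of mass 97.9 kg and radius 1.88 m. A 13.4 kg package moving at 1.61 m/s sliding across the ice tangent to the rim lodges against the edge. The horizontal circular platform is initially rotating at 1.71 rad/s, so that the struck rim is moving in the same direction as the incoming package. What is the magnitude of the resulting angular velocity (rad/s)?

The axle reaction passes through the central axle and exerts no torque about it; angular momentum about the central axle is conserved through the impact.
I_p = ½(97.9)(1.88)² = 173.0 kg·m². Taking the sense of the package's angular momentum as positive, L_{package} = m v R = (13.4)(1.61)(1.88) = 40.56 kg·m²/s.
L_i = +I_p ω_p + m v R = +(173.0)(1.71) + 40.56 = 336.4 kg·m²/s.
After sticking, I_f = I_p + m R² = 173.0 + (13.4)(1.88)² = 220.4 kg·m².
ω_f = L_i / I_f = 336.4 / 220.4 = 1.527 rad/s.

|ω_f| ≈ 1.53 rad/s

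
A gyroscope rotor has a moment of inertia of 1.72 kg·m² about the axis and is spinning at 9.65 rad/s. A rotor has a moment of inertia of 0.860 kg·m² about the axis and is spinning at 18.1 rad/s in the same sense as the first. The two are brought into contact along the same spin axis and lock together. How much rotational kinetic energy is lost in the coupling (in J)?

The coupling torques are internal; angular momentum about the shared axis is conserved.
Taking A's sense as positive: L = (1.720)(9.65) + (0.8600)(18.1) = 32.16 kg·m²·rad/s.
Combined I = 1.720 + 0.8600 = 2.580 kg·m².
ω_f = L / I = 32.16 / 2.580 = 12.47 rad/s.
KE_i = ½ΣIω² = 221.0 J; KE_f = ½(2.580)(12.47)² = 200.5 J.

ΔKE lost ≈ 20.5 J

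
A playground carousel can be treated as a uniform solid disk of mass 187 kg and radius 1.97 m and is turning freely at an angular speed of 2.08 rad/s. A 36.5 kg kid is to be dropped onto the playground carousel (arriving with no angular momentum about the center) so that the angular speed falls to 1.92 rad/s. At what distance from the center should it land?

r ≈ 0.910 m

The added mass arrives with no angular momentum about the center, and any external torque about the center is negligible, so the system's angular momentum is conserved.
I_p = ½(187)(1.97)² = 362.9 kg·m².
I_p ω_i = (I_p + m r²) ω_f ⇒ m r² = I_p(ω_i/ω_f − 1) = 362.9(2.08/1.92 − 1) = 30.24 kg·m².
r = √(30.24/36.5) = 0.9102 m.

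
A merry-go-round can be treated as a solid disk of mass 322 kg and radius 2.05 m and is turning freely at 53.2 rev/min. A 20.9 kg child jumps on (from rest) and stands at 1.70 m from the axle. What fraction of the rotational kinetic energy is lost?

No external torque acts about the axle; L_before = L_after.
I_p = ½(322)(2.05)² = 676.6 kg·m².
Added inertia Σmr² = (20.9)(1.70)² = 60.40 kg·m²; I_f = 676.6 + 60.40 = 737.0 kg·m².
ω_f = I_p ω_i / I_f = (676.6)(53.2) / 737.0 = 48.84 rpm.
KE_i = ½(676.6)(5.571 rad/s)² = 10500 J; KE_f = ½(737.0)(5.115)² = 9639 J.
Fraction lost = 0.08195.

fraction ≈ 0.0820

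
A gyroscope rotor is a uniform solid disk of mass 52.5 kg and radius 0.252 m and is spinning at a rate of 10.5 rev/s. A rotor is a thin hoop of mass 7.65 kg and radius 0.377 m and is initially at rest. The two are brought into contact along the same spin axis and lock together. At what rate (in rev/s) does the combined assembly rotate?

|ω_f| ≈ 6.35 rev/s

No external torque acts about the common axis, so total angular momentum is conserved.
Moments of inertia: I_A = ½(52.5)(0.252)² = 1.667 kg·m²; I_B = (7.65)(0.377)² = 1.087 kg·m².
Taking A's sense as positive: L = (1.667)(10.5) = 17.50 kg·m²·rev/s.
Combined I = 1.667 + 1.087 = 2.754 kg·m².
ω_f = L / I = 17.50 / 2.754 = 6.355 rev/s.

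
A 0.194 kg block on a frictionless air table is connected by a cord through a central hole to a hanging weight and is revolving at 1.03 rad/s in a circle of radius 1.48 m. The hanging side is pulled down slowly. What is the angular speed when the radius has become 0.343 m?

No torque about the axis ⇒ m r₁² ω₁ = m r₂² ω₂.
ω₂ = ω₁ (r₁/r₂)² = (1.03)(1.48/0.343)² = 19.18 rad/s.

ω₂ ≈ 19.2 rad/s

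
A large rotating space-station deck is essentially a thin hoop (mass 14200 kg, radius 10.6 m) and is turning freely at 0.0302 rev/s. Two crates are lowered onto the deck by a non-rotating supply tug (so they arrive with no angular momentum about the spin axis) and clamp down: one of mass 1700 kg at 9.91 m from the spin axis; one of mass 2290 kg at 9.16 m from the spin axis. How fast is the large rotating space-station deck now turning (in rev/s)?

The added mass arrives with no angular momentum about the spin axis, and any external torque about the spin axis is negligible, so the system's angular momentum is conserved.
I_p = (14200)(10.6)² = 1.596e+06 kg·m².
Added inertia Σmr² = (1700)(9.91)² + (2290)(9.16)² = 3.591e+05 kg·m²; I_f = 1.596e+06 + 3.591e+05 = 1.955e+06 kg·m².
ω_f = I_p ω_i / I_f = (1.596e+06)(0.0302) / 1.955e+06 = 0.02465 rev/s.

ω_f ≈ 0.0247 rev/s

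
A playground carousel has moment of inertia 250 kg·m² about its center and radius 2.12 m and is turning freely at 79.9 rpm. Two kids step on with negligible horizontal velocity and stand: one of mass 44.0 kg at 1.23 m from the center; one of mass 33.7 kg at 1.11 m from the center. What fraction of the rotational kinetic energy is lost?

fraction ≈ 0.302

No external torque acts about the center; L_before = L_after.
Added inertia Σmr² = (44.0)(1.23)² + (33.7)(1.11)² = 108.1 kg·m²; I_f = 250.0 + 108.1 = 358.1 kg·m².
ω_f = I_p ω_i / I_f = (250.0)(79.9) / 358.1 = 55.78 rpm.
KE_i = ½(250.0)(8.367 rad/s)² = 8751 J; KE_f = ½(358.1)(5.841)² = 6110 J.
Fraction lost = 0.3019.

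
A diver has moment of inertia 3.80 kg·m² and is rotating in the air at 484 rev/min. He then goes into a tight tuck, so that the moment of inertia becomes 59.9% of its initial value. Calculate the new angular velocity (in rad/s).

ω₂ ≈ 84.6 rad/s

No external torque acts about the spin axis, so angular momentum is conserved.
I₂ = 0.599 × 3.80 = 2.276 kg·m².
ω₂ = I₁ω₁ / I₂ = (3.800)(484 rpm) / (2.276) = 808.0 rpm = 84.61 rad/s.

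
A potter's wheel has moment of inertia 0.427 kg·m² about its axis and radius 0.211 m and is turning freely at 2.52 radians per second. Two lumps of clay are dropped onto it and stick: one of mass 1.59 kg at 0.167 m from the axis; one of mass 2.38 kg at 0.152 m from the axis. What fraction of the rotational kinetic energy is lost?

fraction ≈ 0.189

The added mass arrives with no angular momentum about the axis, and any external torque about the axis is negligible, so the system's angular momentum is conserved.
Added inertia Σmr² = (1.59)(0.167)² + (2.38)(0.152)² = 0.09933 kg·m²; I_f = 0.4270 + 0.09933 = 0.5263 kg·m².
ω_f = I_p ω_i / I_f = (0.4270)(2.52) / 0.5263 = 2.044 rad/s.
KE_i = ½(0.4270)(2.520 rad/s)² = 1.356 J; KE_f = ½(0.5263)(2.044)² = 1.100 J.
Fraction lost = 0.1887.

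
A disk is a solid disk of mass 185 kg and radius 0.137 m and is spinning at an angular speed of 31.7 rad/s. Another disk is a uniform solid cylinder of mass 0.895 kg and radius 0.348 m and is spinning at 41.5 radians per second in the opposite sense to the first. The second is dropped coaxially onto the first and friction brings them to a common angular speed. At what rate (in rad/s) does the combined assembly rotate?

|ω_f| ≈ 29.5 rad/s

The coupling torques are internal; angular momentum about the shared axis is conserved.
Moments of inertia: I_A = ½(185)(0.137)² = 1.736 kg·m²; I_B = ½(0.895)(0.348)² = 0.05419 kg·m².
Taking A's sense as positive: L = (1.736)(31.7) − (0.05419)(41.5) = 52.79 kg·m²·rad/s.
Combined I = 1.736 + 0.05419 = 1.790 kg·m².
ω_f = L / I = 52.79 / 1.790 = 29.48 rad/s.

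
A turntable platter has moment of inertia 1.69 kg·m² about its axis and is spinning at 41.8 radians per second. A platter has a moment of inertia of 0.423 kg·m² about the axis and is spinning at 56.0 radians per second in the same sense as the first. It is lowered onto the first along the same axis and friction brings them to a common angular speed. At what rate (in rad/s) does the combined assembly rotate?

The coupling torques are internal; angular momentum about the shared axis is conserved.
Taking A's sense as positive: L = (1.690)(41.8) + (0.4230)(56.0) = 94.33 kg·m²·rad/s.
Combined I = 1.690 + 0.4230 = 2.113 kg·m².
ω_f = L / I = 94.33 / 2.113 = 44.64 rad/s.

|ω_f| ≈ 44.6 rad/s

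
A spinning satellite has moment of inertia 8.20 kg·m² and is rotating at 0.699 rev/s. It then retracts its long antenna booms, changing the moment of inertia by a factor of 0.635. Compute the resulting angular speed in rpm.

No external torque acts about the spin axis, so angular momentum is conserved.
I₂ = 0.635 × 8.20 = 5.207 kg·m².
ω₂ = I₁ω₁ / I₂ = (8.200)(0.699 rev/s) / (5.207) = 1.101 rev/s = 66.05 rpm.

ω₂ ≈ 66.0 rpm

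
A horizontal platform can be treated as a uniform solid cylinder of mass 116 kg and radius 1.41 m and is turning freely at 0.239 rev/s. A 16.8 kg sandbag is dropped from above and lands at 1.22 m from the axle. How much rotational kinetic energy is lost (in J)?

The added mass arrives with no angular momentum about the axle, and any external torque about the axle is negligible, so the system's angular momentum is conserved.
I_p = ½(116)(1.41)² = 115.3 kg·m².
Added inertia Σmr² = (16.8)(1.22)² = 25.01 kg·m²; I_f = 115.3 + 25.01 = 140.3 kg·m².
ω_f = I_p ω_i / I_f = (115.3)(0.239) / 140.3 = 0.1964 rev/s.
KE_i = ½(115.3)(1.502 rad/s)² = 130.0 J; KE_f = ½(140.3)(1.234)² = 106.8 J.

energy lost ≈ 23.2 J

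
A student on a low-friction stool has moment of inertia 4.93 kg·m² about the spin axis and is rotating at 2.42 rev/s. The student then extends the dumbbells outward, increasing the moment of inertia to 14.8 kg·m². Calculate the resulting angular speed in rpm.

Angular momentum about the spin axis is conserved since the torque about it is zero.
ω₂ = I₁ω₁ / I₂ = (4.930)(2.42 rev/s) / (14.80) = 0.8061 rev/s = 48.37 rpm.

ω₂ ≈ 48.4 rpm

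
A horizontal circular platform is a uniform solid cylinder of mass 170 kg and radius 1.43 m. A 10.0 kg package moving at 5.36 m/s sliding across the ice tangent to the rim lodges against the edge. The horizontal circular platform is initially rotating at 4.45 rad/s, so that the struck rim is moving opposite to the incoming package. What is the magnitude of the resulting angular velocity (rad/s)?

|ω_f| ≈ 3.59 rad/s

The axle reaction passes through the central axle and exerts no torque about it; angular momentum about the central axle is conserved through the impact.
I_p = ½(170)(1.43)² = 173.8 kg·m². Taking the sense of the package's angular momentum as positive, L_{package} = m v R = (10.0)(5.36)(1.43) = 76.65 kg·m²/s.
L_i = −I_p ω_p + m v R = −(173.8)(4.45) + 76.65 = -696.8 kg·m²/s.
After sticking, I_f = I_p + m R² = 173.8 + (10.0)(1.43)² = 194.3 kg·m².
ω_f = L_i / I_f = -696.8 / 194.3 = -3.587 rad/s.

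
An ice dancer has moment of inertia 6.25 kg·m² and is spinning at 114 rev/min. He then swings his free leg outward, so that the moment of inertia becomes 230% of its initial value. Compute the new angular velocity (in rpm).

ω₂ ≈ 49.6 rpm

No external torque acts about the spin axis, so angular momentum is conserved.
I₂ = 2.30 × 6.25 = 14.37 kg·m².
ω₂ = I₁ω₁ / I₂ = (6.250)(114 rpm) / (14.37) = 49.57 rpm.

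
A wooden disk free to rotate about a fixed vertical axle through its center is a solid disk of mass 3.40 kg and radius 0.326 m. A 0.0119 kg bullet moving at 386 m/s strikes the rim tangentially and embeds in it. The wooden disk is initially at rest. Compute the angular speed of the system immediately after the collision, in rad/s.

|ω_f| ≈ 8.23 rad/s

The axle reaction passes through the axle and exerts no torque about it; angular momentum about the axle is conserved through the impact.
I_p = ½(3.40)(0.326)² = 0.1807 kg·m². Taking the sense of the bullet's angular momentum as positive, L_{bullet} = m v R = (0.0119)(386)(0.326) = 1.497 kg·m²/s.
L_i = 0 + 1.497 = 1.497 kg·m²/s.
After sticking, I_f = I_p + m R² = 0.1807 + (0.0119)(0.326)² = 0.1819 kg·m².
ω_f = L_i / I_f = 1.497 / 0.1819 = 8.231 rad/s.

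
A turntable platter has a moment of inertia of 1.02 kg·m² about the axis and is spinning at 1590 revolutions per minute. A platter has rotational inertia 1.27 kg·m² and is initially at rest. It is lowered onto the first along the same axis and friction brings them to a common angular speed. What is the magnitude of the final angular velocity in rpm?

|ω_f| ≈ 708 rpm

No external torque acts about the common axis, so total angular momentum is conserved.
Taking A's sense as positive: L = (1.020)(1590) = 1622 kg·m²·rpm.
Combined I = 1.020 + 1.270 = 2.290 kg·m².
ω_f = L / I = 1622 / 2.290 = 708.2 rpm.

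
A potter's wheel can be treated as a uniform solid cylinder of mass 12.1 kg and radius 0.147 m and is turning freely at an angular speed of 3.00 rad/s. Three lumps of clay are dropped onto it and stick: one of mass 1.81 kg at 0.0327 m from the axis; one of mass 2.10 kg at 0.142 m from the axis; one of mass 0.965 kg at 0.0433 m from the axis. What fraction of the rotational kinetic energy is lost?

fraction ≈ 0.261

No external torque acts about the axis; L_before = L_after.
I_p = ½(12.1)(0.147)² = 0.1307 kg·m².
Added inertia Σmr² = (1.81)(0.0327)² + (2.10)(0.142)² + (0.965)(0.0433)² = 0.04609 kg·m²; I_f = 0.1307 + 0.04609 = 0.1768 kg·m².
ω_f = I_p ω_i / I_f = (0.1307)(3.00) / 0.1768 = 2.218 rad/s.
KE_i = ½(0.1307)(3.000 rad/s)² = 0.5883 J; KE_f = ½(0.1768)(2.218)² = 0.4350 J.
Fraction lost = 0.2607.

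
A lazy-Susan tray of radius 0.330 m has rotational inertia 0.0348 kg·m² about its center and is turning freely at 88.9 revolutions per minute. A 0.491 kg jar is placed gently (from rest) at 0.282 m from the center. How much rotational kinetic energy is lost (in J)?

energy lost ≈ 0.797 J

No external torque acts about the center; L_before = L_after.
Added inertia Σmr² = (0.491)(0.282)² = 0.03905 kg·m²; I_f = 0.03480 + 0.03905 = 0.07385 kg·m².
ω_f = I_p ω_i / I_f = (0.03480)(88.9) / 0.07385 = 41.89 rpm.
KE_i = ½(0.03480)(9.310 rad/s)² = 1.508 J; KE_f = ½(0.07385)(4.387)² = 0.7107 J.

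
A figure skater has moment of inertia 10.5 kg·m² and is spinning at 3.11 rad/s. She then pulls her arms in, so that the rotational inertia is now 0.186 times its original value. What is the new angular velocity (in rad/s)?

ω₂ ≈ 16.7 rad/s

With no external torque about the axis, L is conserved: I₁ω₁ = I₂ω₂.
I₂ = 0.186 × 10.5 = 1.953 kg·m².
ω₂ = I₁ω₁ / I₂ = (10.50)(3.11 rad/s) / (1.953) = 16.72 rad/s.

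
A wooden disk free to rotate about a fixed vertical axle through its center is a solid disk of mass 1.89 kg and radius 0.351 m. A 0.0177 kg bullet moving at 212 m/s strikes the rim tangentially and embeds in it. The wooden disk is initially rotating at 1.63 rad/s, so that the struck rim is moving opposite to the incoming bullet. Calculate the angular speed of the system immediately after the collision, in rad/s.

|ω_f| ≈ 9.50 rad/s

The axle reaction passes through the axle and exerts no torque about it; angular momentum about the axle is conserved through the impact.
I_p = ½(1.89)(0.351)² = 0.1164 kg·m². Taking the sense of the bullet's angular momentum as positive, L_{bullet} = m v R = (0.0177)(212)(0.351) = 1.317 kg·m²/s.
L_i = −I_p ω_p + m v R = −(0.1164)(1.63) + 1.317 = 1.127 kg·m²/s.
After sticking, I_f = I_p + m R² = 0.1164 + (0.0177)(0.351)² = 0.1186 kg·m².
ω_f = L_i / I_f = 1.127 / 0.1186 = 9.505 rad/s.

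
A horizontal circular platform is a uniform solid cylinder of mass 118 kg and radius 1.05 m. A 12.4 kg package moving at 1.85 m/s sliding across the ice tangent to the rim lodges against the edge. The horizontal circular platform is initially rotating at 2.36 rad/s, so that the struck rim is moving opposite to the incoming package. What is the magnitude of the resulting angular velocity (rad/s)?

|ω_f| ≈ 1.64 rad/s

The axle reaction passes through the central axle and exerts no torque about it; angular momentum about the central axle is conserved through the impact.
I_p = ½(118)(1.05)² = 65.05 kg·m². Taking the sense of the package's angular momentum as positive, L_{package} = m v R = (12.4)(1.85)(1.05) = 24.09 kg·m²/s.
L_i = −I_p ω_p + m v R = −(65.05)(2.36) + 24.09 = -129.4 kg·m²/s.
After sticking, I_f = I_p + m R² = 65.05 + (12.4)(1.05)² = 78.72 kg·m².
ω_f = L_i / I_f = -129.4 / 78.72 = -1.644 rad/s.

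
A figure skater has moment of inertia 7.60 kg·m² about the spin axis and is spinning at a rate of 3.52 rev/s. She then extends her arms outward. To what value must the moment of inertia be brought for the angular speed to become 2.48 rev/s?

No external torque acts about the spin axis, so angular momentum is conserved.
I₂ = I₁ω₁ / ω₂ = (7.60)(3.52) / (2.48) = 10.79 kg·m².

I₂ ≈ 10.8 kg·m²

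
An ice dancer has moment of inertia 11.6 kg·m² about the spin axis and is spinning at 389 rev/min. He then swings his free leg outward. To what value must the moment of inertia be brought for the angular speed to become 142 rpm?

I₂ ≈ 31.8 kg·m²

Angular momentum about the spin axis is conserved since the torque about it is zero.
I₂ = I₁ω₁ / ω₂ = (11.6)(389) / (142) = 31.78 kg·m².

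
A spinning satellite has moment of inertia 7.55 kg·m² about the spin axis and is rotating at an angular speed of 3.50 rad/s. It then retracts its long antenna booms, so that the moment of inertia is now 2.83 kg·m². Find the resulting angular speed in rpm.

ω₂ ≈ 89.2 rpm

No external torque acts about the spin axis, so angular momentum is conserved.
ω₂ = I₁ω₁ / I₂ = (7.550)(3.50 rad/s) / (2.830) = 9.337 rad/s = 89.17 rpm.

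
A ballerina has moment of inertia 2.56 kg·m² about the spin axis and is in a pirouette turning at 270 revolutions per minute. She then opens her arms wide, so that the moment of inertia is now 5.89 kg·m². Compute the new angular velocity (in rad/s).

No external torque acts about the spin axis, so angular momentum is conserved.
ω₂ = I₁ω₁ / I₂ = (2.560)(270 rpm) / (5.890) = 117.4 rpm = 12.29 rad/s.

ω₂ ≈ 12.3 rad/s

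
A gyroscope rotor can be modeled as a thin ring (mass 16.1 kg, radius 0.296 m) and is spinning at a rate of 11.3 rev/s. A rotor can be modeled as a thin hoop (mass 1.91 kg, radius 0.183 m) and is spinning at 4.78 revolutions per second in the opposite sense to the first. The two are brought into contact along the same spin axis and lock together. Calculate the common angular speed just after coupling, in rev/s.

|ω_f| ≈ 10.6 rev/s

The coupling torques are internal; angular momentum about the shared axis is conserved.
Moments of inertia: I_A = (16.1)(0.296)² = 1.411 kg·m²; I_B = (1.91)(0.183)² = 0.06396 kg·m².
Taking A's sense as positive: L = (1.411)(11.3) − (0.06396)(4.78) = 15.63 kg·m²·rev/s.
Combined I = 1.411 + 0.06396 = 1.475 kg·m².
ω_f = L / I = 15.63 / 1.475 = 10.60 rev/s.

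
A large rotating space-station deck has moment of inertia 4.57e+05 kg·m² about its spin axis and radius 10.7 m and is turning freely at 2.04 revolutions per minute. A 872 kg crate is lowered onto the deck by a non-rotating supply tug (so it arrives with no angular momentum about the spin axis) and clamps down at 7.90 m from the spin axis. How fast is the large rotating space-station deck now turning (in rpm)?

ω_f ≈ 1.82 rpm

No external torque acts about the spin axis; L_before = L_after.
Added inertia Σmr² = (872)(7.90)² = 54420 kg·m²; I_f = 4.570e+05 + 54420 = 5.114e+05 kg·m².
ω_f = I_p ω_i / I_f = (4.570e+05)(2.04) / 5.114e+05 = 1.823 rpm.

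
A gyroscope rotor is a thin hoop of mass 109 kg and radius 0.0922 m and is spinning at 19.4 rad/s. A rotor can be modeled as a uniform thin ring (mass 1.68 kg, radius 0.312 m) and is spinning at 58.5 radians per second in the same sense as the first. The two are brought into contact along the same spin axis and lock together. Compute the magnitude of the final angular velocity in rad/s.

No external torque acts about the common axis, so total angular momentum is conserved.
Moments of inertia: I_A = (109)(0.0922)² = 0.9266 kg·m²; I_B = (1.68)(0.312)² = 0.1635 kg·m².
Taking A's sense as positive: L = (0.9266)(19.4) + (0.1635)(58.5) = 27.54 kg·m²·rad/s.
Combined I = 0.9266 + 0.1635 = 1.090 kg·m².
ω_f = L / I = 27.54 / 1.090 = 25.27 rad/s.

|ω_f| ≈ 25.3 rad/s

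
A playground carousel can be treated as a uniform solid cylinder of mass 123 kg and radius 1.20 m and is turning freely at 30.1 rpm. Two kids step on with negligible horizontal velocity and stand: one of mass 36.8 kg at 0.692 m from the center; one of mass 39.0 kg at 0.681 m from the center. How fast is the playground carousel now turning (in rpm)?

ω_f ≈ 21.5 rpm

The added mass arrives with no angular momentum about the center, and any external torque about the center is negligible, so the system's angular momentum is conserved.
I_p = ½(123)(1.20)² = 88.56 kg·m².
Added inertia Σmr² = (36.8)(0.692)² + (39.0)(0.681)² = 35.71 kg·m²; I_f = 88.56 + 35.71 = 124.3 kg·m².
ω_f = I_p ω_i / I_f = (88.56)(30.1) / 124.3 = 21.45 rpm.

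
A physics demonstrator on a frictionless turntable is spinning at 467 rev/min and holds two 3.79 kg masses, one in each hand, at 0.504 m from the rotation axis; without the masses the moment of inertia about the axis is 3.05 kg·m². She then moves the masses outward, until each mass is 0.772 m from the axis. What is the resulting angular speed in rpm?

ω₂ ≈ 307 rpm

Angular momentum about the spin axis is conserved since the torque about it is zero.
I₁ = 3.05 + 2(3.79)(0.504)² = 4.975 kg·m²; I₂ = 3.05 + 2(3.79)(0.772)² = 7.568 kg·m².
ω₂ = I₁ω₁ / I₂ = (4.975)(467 rpm) / (7.568) = 307.0 rpm.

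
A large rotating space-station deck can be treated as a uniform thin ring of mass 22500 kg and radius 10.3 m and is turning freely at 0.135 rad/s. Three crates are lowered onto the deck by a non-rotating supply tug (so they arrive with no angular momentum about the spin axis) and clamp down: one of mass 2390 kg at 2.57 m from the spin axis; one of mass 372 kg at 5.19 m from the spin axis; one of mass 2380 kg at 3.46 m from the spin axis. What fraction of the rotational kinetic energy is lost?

No external torque acts about the spin axis; L_before = L_after.
I_p = (22500)(10.3)² = 2.387e+06 kg·m².
Added inertia Σmr² = (2390)(2.57)² + (372)(5.19)² + (2380)(3.46)² = 54300 kg·m²; I_f = 2.387e+06 + 54300 = 2.441e+06 kg·m².
ω_f = I_p ω_i / I_f = (2.387e+06)(0.135) / 2.441e+06 = 0.1320 rad/s.
KE_i = ½(2.387e+06)(0.1350 rad/s)² = 21750 J; KE_f = ½(2.441e+06)(0.1320)² = 21270 J.
Fraction lost = 0.02224.

fraction ≈ 0.0222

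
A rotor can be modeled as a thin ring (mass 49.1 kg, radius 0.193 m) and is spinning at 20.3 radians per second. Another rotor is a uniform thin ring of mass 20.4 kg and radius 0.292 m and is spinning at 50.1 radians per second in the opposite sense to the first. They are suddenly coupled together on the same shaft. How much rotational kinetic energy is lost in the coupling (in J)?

The coupling torques are internal; angular momentum about the shared axis is conserved.
Moments of inertia: I_A = (49.1)(0.193)² = 1.829 kg·m²; I_B = (20.4)(0.292)² = 1.739 kg·m².
Taking A's sense as positive: L = (1.829)(20.3) − (1.739)(50.1) = -50.02 kg·m²·rad/s.
Combined I = 1.829 + 1.739 = 3.568 kg·m².
ω_f = L / I = -50.02 / 3.568 = -14.02 rad/s.
KE_i = ½ΣIω² = 2560 J; KE_f = ½(3.568)(14.02)² = 350.5 J.

ΔKE lost ≈ 2210 J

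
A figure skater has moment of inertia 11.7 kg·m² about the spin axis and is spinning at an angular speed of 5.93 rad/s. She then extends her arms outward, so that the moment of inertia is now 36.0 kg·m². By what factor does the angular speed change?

With no external torque about the axis, L is conserved: I₁ω₁ = I₂ω₂.
ω₂/ω₁ = I₁/I₂ = 11.70 / 36.00 = 0.3250.

ω₂/ω₁ ≈ 0.325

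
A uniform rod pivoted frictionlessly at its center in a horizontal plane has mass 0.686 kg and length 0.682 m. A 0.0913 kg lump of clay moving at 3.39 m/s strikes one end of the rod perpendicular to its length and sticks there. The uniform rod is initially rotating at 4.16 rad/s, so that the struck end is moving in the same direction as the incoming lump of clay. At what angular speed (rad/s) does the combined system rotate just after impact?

|ω_f| ≈ 5.81 rad/s

The axle reaction passes through the pivot and exerts no torque about it; angular momentum about the pivot is conserved through the impact.
I_p = (1/12)(0.686)(0.682)² = 0.02659 kg·m². Taking the sense of the lump of clay's angular momentum as positive, L_{lump} = m v R = (0.0913)(3.39)(0.682/2) = 0.1055 kg·m²/s.
L_i = +I_p ω_p + m v R = +(0.02659)(4.16) + 0.1055 = 0.2162 kg·m²/s.
After sticking, I_f = I_p + m R² = 0.02659 + (0.0913)(0.682/2)² = 0.03721 kg·m².
ω_f = L_i / I_f = 0.2162 / 0.03721 = 5.810 rad/s.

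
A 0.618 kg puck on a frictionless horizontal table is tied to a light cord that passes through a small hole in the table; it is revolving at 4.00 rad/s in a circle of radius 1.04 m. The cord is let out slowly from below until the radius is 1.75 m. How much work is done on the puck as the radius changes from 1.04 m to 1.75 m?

The constraining force is radial, so m r² ω about the center is conserved.
ω₂ = ω₁ (r₁/r₂)² = (4.00)(1.04/1.75)² = 1.413 rad/s.
W = ΔKE = ½m(v₂² − v₁²) = -3.459 J.

W ≈ -3.46 J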